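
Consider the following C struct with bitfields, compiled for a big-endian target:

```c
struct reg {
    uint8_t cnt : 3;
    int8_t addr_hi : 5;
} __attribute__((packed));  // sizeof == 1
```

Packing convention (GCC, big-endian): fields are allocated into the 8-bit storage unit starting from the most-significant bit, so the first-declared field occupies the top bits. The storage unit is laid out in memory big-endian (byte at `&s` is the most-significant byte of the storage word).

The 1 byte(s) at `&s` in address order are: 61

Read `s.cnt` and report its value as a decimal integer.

3

[0]=0x61 (big-endian) → word 0x61
cnt:3 @ bit 5 → (0x61>>5)&0x7 = 0x3  ←
addr_hi:5 @ bit 0 → (0x61>>0)&0x1f = 0x1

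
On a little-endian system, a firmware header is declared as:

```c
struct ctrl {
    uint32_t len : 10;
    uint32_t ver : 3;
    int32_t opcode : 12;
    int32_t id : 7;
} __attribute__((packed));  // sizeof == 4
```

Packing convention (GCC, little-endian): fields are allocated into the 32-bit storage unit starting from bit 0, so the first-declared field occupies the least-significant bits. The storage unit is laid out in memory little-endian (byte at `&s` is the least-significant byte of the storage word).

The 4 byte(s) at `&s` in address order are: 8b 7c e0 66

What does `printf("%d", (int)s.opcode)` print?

[0]=0x8b [1]=0x7c [2]=0xe0 [3]=0x66 (little-endian) → word 0x66e07c8b
len:10 @ bit 0 → (0x66e07c8b>>0)&0x3ff = 0x8b
ver:3 @ bit 10 → (0x66e07c8b>>10)&0x7 = 0x7
opcode:12 @ bit 13 → (0x66e07c8b>>13)&0xfff = 0x703  ←
id:7 @ bit 25 → (0x66e07c8b>>25)&0x7f = 0x33
opcode signed 12b, MSB=0: value = 1795

1795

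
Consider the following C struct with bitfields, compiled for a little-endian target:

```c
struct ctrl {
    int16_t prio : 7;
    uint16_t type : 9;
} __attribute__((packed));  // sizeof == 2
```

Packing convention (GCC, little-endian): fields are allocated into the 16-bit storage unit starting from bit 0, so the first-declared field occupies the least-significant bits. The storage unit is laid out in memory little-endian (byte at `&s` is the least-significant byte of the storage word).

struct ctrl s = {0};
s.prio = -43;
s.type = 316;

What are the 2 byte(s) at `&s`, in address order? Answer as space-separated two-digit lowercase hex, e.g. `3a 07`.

prio:7 = -43 → 0x55 << 0 → word 0x0055
type:9 = 316 → 0x13c << 7 → word 0x9e55
word = 0x9e55 → little-endian bytes:
  [0]=0x55  [1]=0x9e

55 9e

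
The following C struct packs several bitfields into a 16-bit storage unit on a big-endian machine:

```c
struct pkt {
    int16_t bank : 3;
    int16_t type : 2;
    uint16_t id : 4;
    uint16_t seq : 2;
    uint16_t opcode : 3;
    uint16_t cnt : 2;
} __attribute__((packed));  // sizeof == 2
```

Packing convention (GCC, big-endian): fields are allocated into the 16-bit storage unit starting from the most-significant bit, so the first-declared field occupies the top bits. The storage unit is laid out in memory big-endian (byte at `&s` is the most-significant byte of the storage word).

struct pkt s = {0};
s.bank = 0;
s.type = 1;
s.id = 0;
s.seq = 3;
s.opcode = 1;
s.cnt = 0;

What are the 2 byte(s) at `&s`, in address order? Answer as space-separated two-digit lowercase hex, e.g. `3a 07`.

08 64

bank (3b) val=0 bits=0x0 at bit 13: 0x0000
type (2b) val=1 bits=0x1 at bit 11: 0x0800
id (4b) val=0 bits=0x0 at bit 7: 0x0800
seq (2b) val=3 bits=0x3 at bit 5: 0x0860
opcode (3b) val=1 bits=0x1 at bit 2: 0x0864
cnt (2b) val=0 bits=0x0 at bit 0: 0x0864
word = 0x0864 → big-endian bytes:
  [0]=0x08  [1]=0x64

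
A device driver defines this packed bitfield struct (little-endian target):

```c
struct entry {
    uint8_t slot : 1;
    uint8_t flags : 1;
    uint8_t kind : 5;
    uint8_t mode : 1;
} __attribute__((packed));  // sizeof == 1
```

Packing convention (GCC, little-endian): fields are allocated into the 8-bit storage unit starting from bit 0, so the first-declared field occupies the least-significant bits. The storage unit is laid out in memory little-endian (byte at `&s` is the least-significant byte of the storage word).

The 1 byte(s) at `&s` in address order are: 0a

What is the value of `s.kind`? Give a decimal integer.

2

[0]=0x0a (little-endian) → word 0x0a
slot [0+:1] = (word>>0) & 0x1 = 0
flags [1+:1] = (word>>1) & 0x1 = 1
kind [2+:5] = (word>>2) & 0x1f = 2  ←
mode [7+:1] = (word>>7) & 0x1 = 0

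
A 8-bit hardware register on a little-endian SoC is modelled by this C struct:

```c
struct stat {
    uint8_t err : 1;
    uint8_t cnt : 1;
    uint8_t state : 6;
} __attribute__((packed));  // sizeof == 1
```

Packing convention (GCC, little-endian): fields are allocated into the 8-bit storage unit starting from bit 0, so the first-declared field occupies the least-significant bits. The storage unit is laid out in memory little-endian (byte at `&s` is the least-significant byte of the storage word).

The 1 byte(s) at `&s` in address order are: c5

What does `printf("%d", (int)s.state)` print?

49

[0]=0xc5 (little-endian) → word 0xc5
err [0+:1] = (word>>0) & 0x1 = 1
cnt [1+:1] = (word>>1) & 0x1 = 0
state [2+:6] = (word>>2) & 0x3f = 49  ←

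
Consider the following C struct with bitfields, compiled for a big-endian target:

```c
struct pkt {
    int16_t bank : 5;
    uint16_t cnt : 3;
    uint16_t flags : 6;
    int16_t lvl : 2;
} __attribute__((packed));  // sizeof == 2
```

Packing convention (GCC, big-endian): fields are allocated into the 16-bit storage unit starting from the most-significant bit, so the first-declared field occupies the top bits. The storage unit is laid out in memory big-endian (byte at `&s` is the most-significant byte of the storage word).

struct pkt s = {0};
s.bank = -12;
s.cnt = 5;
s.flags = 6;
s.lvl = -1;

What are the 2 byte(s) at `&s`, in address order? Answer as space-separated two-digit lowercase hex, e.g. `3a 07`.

bank:5 = -12 → 0x14 << 11 → word 0xa000
cnt:3 = 5 → 0x5 << 8 → word 0xa500
flags:6 = 6 → 0x6 << 2 → word 0xa518
lvl:2 = -1 → 0x3 << 0 → word 0xa51b
word = 0xa51b → big-endian bytes:
  [0]=0xa5  [1]=0x1b

a5 1b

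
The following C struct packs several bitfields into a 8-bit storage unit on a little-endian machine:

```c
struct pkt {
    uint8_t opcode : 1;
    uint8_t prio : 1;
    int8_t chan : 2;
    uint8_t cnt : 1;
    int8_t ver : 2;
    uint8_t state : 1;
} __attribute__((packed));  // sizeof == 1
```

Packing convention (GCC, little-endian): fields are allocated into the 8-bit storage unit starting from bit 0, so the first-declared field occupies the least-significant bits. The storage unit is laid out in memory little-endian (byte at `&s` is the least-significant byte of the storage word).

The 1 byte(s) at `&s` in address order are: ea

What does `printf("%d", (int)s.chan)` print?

[0]=0xea (little-endian) → word 0xea
opcode:1 @ bit 0 → (0xea>>0)&0x1 = 0x0
prio:1 @ bit 1 → (0xea>>1)&0x1 = 0x1
chan:2 @ bit 2 → (0xea>>2)&0x3 = 0x2  ←
cnt:1 @ bit 4 → (0xea>>4)&0x1 = 0x0
ver:2 @ bit 5 → (0xea>>5)&0x3 = 0x3
state:1 @ bit 7 → (0xea>>7)&0x1 = 0x1
chan signed 2b, MSB=1: 2 - 4 = -2

-2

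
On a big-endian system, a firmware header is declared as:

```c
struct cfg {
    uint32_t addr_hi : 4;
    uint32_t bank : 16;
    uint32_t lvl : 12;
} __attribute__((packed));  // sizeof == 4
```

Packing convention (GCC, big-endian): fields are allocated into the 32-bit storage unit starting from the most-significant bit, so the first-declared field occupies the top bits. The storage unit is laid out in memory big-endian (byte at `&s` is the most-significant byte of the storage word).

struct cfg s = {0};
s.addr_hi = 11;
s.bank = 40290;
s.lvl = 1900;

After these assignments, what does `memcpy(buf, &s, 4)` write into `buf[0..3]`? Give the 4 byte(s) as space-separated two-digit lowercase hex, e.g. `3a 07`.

[28+:4] addr_hi=11 & 0xf = 0xb; word=0xb0000000
[12+:16] bank=40290 & 0xffff = 0x9d62; word=0xb9d62000
[0+:12] lvl=1900 & 0xfff = 0x76c; word=0xb9d6276c
word = 0xb9d6276c → big-endian bytes:
  [0]=0xb9  [1]=0xd6  [2]=0x27  [3]=0x6c

b9 d6 27 6c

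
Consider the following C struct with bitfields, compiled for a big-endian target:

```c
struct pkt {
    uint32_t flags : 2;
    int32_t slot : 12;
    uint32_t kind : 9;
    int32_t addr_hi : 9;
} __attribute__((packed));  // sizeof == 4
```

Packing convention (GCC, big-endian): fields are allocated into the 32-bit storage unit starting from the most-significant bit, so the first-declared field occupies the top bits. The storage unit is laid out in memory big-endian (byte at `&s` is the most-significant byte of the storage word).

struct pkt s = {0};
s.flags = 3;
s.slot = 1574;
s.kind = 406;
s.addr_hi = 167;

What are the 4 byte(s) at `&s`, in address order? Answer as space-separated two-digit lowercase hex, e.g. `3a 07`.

flags:2 = 3 → 0x3 << 30 → word 0xc0000000
slot:12 = 1574 → 0x626 << 18 → word 0xd8980000
kind:9 = 406 → 0x196 << 9 → word 0xd89b2c00
addr_hi:9 = 167 → 0xa7 << 0 → word 0xd89b2ca7
word = 0xd89b2ca7 → big-endian bytes:
  [0]=0xd8  [1]=0x9b  [2]=0x2c  [3]=0xa7

d8 9b 2c a7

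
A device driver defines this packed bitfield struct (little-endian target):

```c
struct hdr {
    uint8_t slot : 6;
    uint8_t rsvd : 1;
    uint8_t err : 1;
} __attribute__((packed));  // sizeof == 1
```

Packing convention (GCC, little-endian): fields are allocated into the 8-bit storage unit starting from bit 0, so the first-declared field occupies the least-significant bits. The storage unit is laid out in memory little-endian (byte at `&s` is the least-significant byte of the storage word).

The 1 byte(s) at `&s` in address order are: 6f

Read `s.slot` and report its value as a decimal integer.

47

[0]=0x6f (little-endian) → word 0x6f
slot [0+:6] = (word>>0) & 0x3f = 47  ←
rsvd [6+:1] = (word>>6) & 0x1 = 1
err [7+:1] = (word>>7) & 0x1 = 0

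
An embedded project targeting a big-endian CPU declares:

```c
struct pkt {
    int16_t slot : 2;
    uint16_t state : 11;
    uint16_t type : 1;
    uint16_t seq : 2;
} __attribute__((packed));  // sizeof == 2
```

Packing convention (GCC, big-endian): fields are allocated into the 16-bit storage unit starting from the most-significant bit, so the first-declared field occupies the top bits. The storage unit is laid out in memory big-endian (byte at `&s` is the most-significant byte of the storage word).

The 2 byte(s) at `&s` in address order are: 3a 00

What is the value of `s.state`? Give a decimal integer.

1856

[0]=0x3a [1]=0x00 (big-endian) → word 0x3a00
slot:2 @ bit 14 → (0x3a00>>14)&0x3 = 0x0
state:11 @ bit 3 → (0x3a00>>3)&0x7ff = 0x740  ←
type:1 @ bit 2 → (0x3a00>>2)&0x1 = 0x0
seq:2 @ bit 0 → (0x3a00>>0)&0x3 = 0x0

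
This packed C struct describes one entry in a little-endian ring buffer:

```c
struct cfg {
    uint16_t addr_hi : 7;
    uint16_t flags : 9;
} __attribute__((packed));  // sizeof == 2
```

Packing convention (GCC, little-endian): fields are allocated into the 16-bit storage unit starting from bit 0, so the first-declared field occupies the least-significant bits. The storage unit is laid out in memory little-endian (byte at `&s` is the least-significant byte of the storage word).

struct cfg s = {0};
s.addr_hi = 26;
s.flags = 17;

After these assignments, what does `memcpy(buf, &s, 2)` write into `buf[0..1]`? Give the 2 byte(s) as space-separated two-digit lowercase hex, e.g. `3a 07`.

addr_hi (7b) val=26 bits=0x1a at bit 0: 0x001a
flags (9b) val=17 bits=0x11 at bit 7: 0x089a
word = 0x089a → little-endian bytes:
  [0]=0x9a  [1]=0x08

9a 08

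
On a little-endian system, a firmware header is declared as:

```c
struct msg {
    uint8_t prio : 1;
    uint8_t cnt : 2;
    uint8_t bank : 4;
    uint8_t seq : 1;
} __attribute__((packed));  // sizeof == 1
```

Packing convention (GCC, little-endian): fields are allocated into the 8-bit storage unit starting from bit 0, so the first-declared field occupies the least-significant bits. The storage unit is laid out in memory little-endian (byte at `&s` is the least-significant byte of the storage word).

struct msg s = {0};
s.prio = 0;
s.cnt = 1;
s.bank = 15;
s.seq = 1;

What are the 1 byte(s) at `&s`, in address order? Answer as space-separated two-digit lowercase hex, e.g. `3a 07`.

fa

[0+:1] prio=0 & 0x1 = 0x0; word=0x00
[1+:2] cnt=1 & 0x3 = 0x1; word=0x02
[3+:4] bank=15 & 0xf = 0xf; word=0x7a
[7+:1] seq=1 & 0x1 = 0x1; word=0xfa
word = 0xfa → little-endian bytes:
  [0]=0xfa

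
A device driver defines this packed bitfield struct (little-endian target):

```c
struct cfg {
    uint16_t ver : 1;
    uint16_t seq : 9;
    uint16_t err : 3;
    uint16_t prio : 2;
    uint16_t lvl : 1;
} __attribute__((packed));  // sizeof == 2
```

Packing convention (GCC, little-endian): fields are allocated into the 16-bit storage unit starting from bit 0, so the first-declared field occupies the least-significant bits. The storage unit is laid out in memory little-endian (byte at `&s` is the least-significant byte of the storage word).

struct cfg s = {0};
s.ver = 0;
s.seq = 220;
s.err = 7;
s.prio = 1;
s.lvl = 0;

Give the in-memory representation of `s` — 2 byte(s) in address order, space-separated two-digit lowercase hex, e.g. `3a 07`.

ver:1 = 0 → 0x0 << 0 → word 0x0000
seq:9 = 220 → 0xdc << 1 → word 0x01b8
err:3 = 7 → 0x7 << 10 → word 0x1db8
prio:2 = 1 → 0x1 << 13 → word 0x3db8
lvl:1 = 0 → 0x0 << 15 → word 0x3db8
word = 0x3db8 → little-endian bytes:
  [0]=0xb8  [1]=0x3d

b8 3d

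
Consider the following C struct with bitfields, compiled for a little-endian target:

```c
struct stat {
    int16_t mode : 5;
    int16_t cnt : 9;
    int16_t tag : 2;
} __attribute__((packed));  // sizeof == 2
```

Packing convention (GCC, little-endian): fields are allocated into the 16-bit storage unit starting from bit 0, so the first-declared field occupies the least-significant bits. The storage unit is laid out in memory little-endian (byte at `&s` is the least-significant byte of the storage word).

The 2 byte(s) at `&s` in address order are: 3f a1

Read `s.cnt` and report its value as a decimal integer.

-247

[0]=0x3f [1]=0xa1 (little-endian) → word 0xa13f
mode [0+:5] = (word>>0) & 0x1f = 31
cnt [5+:9] = (word>>5) & 0x1ff = 265  ←
tag [14+:2] = (word>>14) & 0x3 = 2
cnt signed 9b, MSB=1: 265 - 512 = -247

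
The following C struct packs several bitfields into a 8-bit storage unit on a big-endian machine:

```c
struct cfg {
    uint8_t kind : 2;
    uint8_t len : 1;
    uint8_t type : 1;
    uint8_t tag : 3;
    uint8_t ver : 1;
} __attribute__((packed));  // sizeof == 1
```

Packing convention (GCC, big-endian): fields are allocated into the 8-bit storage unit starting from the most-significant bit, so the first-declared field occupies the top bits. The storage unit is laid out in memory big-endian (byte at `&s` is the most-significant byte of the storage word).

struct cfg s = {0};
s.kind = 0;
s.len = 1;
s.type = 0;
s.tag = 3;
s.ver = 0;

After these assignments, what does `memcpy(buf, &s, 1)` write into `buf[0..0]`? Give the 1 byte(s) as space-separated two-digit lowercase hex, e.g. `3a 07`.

kind (2b) val=0 bits=0x0 at bit 6: 0x00
len (1b) val=1 bits=0x1 at bit 5: 0x20
type (1b) val=0 bits=0x0 at bit 4: 0x20
tag (3b) val=3 bits=0x3 at bit 1: 0x26
ver (1b) val=0 bits=0x0 at bit 0: 0x26
word = 0x26 → big-endian bytes:
  [0]=0x26

26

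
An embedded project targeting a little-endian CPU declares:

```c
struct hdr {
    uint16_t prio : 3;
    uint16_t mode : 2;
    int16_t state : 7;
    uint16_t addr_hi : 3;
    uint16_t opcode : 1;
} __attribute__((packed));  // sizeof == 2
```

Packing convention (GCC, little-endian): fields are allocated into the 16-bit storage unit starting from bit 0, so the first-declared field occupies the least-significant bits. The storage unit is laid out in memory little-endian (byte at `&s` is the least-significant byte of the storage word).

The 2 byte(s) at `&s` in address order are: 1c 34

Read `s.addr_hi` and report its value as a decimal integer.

3

[0]=0x1c [1]=0x34 (little-endian) → word 0x341c
prio [0+:3] = (word>>0) & 0x7 = 4
mode [3+:2] = (word>>3) & 0x3 = 3
state [5+:7] = (word>>5) & 0x7f = 32
addr_hi [12+:3] = (word>>12) & 0x7 = 3  ←
opcode [15+:1] = (word>>15) & 0x1 = 0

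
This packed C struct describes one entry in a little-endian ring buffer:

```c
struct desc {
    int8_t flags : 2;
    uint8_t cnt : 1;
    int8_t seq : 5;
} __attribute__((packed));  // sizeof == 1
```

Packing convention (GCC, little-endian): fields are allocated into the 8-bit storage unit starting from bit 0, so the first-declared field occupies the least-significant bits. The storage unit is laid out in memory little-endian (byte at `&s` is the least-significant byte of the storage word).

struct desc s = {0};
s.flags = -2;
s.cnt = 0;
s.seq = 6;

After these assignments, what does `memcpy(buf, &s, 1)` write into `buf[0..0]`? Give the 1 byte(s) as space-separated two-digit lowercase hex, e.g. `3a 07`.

32

flags (2b) val=-2 bits=0x2 at bit 0: 0x02
cnt (1b) val=0 bits=0x0 at bit 2: 0x02
seq (5b) val=6 bits=0x6 at bit 3: 0x32
word = 0x32 → little-endian bytes:
  [0]=0x32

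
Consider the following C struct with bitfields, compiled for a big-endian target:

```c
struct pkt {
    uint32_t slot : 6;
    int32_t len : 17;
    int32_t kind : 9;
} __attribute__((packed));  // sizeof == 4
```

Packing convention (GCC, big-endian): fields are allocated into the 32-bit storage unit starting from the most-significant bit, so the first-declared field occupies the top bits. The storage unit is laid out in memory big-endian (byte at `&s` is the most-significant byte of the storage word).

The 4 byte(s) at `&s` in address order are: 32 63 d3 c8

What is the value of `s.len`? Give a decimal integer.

[0]=0x32 [1]=0x63 [2]=0xd3 [3]=0xc8 (big-endian) → word 0x3263d3c8
slot:6 @ bit 26 → (0x3263d3c8>>26)&0x3f = 0xc
len:17 @ bit 9 → (0x3263d3c8>>9)&0x1ffff = 0x131e9  ←
kind:9 @ bit 0 → (0x3263d3c8>>0)&0x1ff = 0x1c8
len signed 17b, MSB=1: 78313 - 131072 = -52759

-52759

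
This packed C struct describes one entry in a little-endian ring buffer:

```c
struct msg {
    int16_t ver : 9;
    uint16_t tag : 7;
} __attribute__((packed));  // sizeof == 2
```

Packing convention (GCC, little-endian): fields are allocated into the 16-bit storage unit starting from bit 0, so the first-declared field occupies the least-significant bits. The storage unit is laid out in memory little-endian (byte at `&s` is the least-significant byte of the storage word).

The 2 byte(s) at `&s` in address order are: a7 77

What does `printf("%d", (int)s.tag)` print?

[0]=0xa7 [1]=0x77 (little-endian) → word 0x77a7
ver [0+:9] = (word>>0) & 0x1ff = 423
tag [9+:7] = (word>>9) & 0x7f = 59  ←

59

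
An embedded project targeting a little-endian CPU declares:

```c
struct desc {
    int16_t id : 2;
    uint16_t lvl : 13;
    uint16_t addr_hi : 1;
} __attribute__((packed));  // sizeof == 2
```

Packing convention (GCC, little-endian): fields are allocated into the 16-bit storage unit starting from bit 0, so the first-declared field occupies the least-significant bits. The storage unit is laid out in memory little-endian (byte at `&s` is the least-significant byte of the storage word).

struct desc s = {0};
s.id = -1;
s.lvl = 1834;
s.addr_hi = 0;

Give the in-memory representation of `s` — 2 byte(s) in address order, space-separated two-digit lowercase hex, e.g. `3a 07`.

ab 1c

id:2 = -1 → 0x3 << 0 → word 0x0003
lvl:13 = 1834 → 0x72a << 2 → word 0x1cab
addr_hi:1 = 0 → 0x0 << 15 → word 0x1cab
word = 0x1cab → little-endian bytes:
  [0]=0xab  [1]=0x1c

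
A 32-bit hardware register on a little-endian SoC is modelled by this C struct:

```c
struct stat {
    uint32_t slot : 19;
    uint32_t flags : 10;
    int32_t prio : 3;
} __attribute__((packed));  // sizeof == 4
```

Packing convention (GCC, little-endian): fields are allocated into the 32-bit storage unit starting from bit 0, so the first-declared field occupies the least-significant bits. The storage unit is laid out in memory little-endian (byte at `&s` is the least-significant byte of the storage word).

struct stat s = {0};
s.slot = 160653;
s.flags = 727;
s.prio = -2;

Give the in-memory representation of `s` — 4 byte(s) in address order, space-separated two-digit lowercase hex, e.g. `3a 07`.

8d 73 ba d6

slot (19b) val=160653 bits=0x2738d at bit 0: 0x0002738d
flags (10b) val=727 bits=0x2d7 at bit 19: 0x16ba738d
prio (3b) val=-2 bits=0x6 at bit 29: 0xd6ba738d
word = 0xd6ba738d → little-endian bytes:
  [0]=0x8d  [1]=0x73  [2]=0xba  [3]=0xd6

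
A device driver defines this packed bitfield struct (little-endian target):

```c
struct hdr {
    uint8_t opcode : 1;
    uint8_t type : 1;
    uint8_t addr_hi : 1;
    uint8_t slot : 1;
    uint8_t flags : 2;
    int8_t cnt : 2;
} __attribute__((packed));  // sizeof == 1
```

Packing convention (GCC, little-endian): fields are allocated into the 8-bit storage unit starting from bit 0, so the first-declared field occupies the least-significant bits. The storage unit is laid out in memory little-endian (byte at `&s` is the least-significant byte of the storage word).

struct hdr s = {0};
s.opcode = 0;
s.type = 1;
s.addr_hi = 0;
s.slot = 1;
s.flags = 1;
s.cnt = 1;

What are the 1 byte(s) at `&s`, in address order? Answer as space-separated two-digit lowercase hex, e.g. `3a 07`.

opcode (1b) val=0 bits=0x0 at bit 0: 0x00
type (1b) val=1 bits=0x1 at bit 1: 0x02
addr_hi (1b) val=0 bits=0x0 at bit 2: 0x02
slot (1b) val=1 bits=0x1 at bit 3: 0x0a
flags (2b) val=1 bits=0x1 at bit 4: 0x1a
cnt (2b) val=1 bits=0x1 at bit 6: 0x5a
word = 0x5a → little-endian bytes:
  [0]=0x5a

5a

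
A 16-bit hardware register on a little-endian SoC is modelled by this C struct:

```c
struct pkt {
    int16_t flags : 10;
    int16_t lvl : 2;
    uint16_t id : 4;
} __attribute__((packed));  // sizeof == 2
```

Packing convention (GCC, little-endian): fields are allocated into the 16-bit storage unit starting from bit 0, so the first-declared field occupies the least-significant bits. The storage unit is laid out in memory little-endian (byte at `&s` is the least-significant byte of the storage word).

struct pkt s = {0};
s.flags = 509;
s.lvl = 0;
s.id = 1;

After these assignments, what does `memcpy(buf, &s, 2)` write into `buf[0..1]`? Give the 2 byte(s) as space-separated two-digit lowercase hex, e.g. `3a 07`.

[0+:10] flags=509 & 0x3ff = 0x1fd; word=0x01fd
[10+:2] lvl=0 & 0x3 = 0x0; word=0x01fd
[12+:4] id=1 & 0xf = 0x1; word=0x11fd
word = 0x11fd → little-endian bytes:
  [0]=0xfd  [1]=0x11

fd 11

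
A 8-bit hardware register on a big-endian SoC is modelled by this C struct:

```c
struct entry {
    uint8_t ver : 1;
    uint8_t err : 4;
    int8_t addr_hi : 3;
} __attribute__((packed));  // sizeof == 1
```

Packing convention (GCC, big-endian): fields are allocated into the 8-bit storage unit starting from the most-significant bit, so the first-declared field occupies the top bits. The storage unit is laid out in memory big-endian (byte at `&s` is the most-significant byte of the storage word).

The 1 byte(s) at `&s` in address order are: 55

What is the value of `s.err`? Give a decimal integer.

[0]=0x55 (big-endian) → word 0x55
ver [7+:1] = (word>>7) & 0x1 = 0
err [3+:4] = (word>>3) & 0xf = 10  ←
addr_hi [0+:3] = (word>>0) & 0x7 = 5

10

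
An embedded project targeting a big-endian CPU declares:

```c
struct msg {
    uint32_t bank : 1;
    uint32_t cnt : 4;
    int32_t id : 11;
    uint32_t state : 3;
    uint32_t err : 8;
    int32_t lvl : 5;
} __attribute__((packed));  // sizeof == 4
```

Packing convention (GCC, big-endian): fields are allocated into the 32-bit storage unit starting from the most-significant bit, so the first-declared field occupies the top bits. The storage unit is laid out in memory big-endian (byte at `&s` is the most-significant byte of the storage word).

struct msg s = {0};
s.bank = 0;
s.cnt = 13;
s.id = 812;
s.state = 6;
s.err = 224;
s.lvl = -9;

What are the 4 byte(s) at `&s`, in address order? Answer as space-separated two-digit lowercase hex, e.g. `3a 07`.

6b 2c dc 17

bank:1 = 0 → 0x0 << 31 → word 0x00000000
cnt:4 = 13 → 0xd << 27 → word 0x68000000
id:11 = 812 → 0x32c << 16 → word 0x6b2c0000
state:3 = 6 → 0x6 << 13 → word 0x6b2cc000
err:8 = 224 → 0xe0 << 5 → word 0x6b2cdc00
lvl:5 = -9 → 0x17 << 0 → word 0x6b2cdc17
word = 0x6b2cdc17 → big-endian bytes:
  [0]=0x6b  [1]=0x2c  [2]=0xdc  [3]=0x17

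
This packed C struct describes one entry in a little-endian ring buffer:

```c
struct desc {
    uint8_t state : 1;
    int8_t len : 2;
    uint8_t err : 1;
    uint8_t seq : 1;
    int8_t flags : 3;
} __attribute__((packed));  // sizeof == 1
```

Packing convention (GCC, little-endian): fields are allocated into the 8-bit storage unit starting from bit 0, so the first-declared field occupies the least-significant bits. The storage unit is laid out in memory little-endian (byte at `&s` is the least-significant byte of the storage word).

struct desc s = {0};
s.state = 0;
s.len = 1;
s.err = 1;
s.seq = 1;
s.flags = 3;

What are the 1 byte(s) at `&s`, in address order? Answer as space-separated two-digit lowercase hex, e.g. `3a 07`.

7a

state:1 = 0 → 0x0 << 0 → word 0x00
len:2 = 1 → 0x1 << 1 → word 0x02
err:1 = 1 → 0x1 << 3 → word 0x0a
seq:1 = 1 → 0x1 << 4 → word 0x1a
flags:3 = 3 → 0x3 << 5 → word 0x7a
word = 0x7a → little-endian bytes:
  [0]=0x7a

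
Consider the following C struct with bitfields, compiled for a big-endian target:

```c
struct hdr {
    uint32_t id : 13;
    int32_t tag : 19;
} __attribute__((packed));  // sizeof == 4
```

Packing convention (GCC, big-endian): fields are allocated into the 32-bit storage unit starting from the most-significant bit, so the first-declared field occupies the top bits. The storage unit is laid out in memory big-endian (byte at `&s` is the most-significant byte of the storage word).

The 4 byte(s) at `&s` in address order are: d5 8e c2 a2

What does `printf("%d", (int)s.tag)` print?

-81246

[0]=0xd5 [1]=0x8e [2]=0xc2 [3]=0xa2 (big-endian) → word 0xd58ec2a2
id [19+:13] = (word>>19) & 0x1fff = 6833
tag [0+:19] = (word>>0) & 0x7ffff = 443042  ←
tag signed 19b, MSB=1: 443042 - 524288 = -81246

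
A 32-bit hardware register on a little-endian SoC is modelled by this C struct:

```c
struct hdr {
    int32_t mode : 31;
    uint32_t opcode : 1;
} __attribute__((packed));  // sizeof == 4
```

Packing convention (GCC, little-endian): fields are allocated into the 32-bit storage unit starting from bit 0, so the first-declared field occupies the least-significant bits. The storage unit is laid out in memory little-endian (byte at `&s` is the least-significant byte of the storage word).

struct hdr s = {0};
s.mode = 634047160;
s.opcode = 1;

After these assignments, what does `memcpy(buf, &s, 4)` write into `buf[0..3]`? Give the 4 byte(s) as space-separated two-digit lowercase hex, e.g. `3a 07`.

b8 ca ca a5

[0+:31] mode=634047160 & 0x7fffffff = 0x25cacab8; word=0x25cacab8
[31+:1] opcode=1 & 0x1 = 0x1; word=0xa5cacab8
word = 0xa5cacab8 → little-endian bytes:
  [0]=0xb8  [1]=0xca  [2]=0xca  [3]=0xa5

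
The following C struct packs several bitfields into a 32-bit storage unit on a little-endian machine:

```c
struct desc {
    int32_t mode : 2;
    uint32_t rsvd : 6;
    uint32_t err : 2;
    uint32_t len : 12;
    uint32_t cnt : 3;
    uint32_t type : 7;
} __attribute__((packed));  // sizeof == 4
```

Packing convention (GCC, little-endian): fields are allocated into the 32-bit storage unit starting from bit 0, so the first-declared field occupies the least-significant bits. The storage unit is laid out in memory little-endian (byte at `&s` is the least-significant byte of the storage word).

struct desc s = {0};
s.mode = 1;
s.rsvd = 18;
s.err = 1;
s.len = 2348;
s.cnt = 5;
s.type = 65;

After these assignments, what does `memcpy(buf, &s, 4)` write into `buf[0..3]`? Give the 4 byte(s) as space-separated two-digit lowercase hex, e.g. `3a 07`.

mode (2b) val=1 bits=0x1 at bit 0: 0x00000001
rsvd (6b) val=18 bits=0x12 at bit 2: 0x00000049
err (2b) val=1 bits=0x1 at bit 8: 0x00000149
len (12b) val=2348 bits=0x92c at bit 10: 0x0024b149
cnt (3b) val=5 bits=0x5 at bit 22: 0x0164b149
type (7b) val=65 bits=0x41 at bit 25: 0x8364b149
word = 0x8364b149 → little-endian bytes:
  [0]=0x49  [1]=0xb1  [2]=0x64  [3]=0x83

49 b1 64 83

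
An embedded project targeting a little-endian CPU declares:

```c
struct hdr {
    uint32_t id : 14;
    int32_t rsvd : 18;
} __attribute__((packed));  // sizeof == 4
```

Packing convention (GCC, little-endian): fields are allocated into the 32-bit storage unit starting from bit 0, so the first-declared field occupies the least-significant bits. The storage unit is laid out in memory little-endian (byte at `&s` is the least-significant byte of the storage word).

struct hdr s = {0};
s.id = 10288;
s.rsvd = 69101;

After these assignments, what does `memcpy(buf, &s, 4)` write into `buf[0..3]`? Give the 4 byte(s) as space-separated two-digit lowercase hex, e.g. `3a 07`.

30 68 7b 43

[0+:14] id=10288 & 0x3fff = 0x2830; word=0x00002830
[14+:18] rsvd=69101 & 0x3ffff = 0x10ded; word=0x437b6830
word = 0x437b6830 → little-endian bytes:
  [0]=0x30  [1]=0x68  [2]=0x7b  [3]=0x43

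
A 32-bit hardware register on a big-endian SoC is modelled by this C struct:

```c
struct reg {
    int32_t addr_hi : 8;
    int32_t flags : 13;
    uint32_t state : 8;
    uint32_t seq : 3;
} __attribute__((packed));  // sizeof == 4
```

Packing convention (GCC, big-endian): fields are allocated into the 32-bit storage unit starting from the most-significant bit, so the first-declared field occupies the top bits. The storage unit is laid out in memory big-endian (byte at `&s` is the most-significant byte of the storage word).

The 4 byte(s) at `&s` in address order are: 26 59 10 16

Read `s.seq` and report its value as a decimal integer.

6

[0]=0x26 [1]=0x59 [2]=0x10 [3]=0x16 (big-endian) → word 0x26591016
addr_hi:8 @ bit 24 → (0x26591016>>24)&0xff = 0x26
flags:13 @ bit 11 → (0x26591016>>11)&0x1fff = 0xb22
state:8 @ bit 3 → (0x26591016>>3)&0xff = 0x2
seq:3 @ bit 0 → (0x26591016>>0)&0x7 = 0x6  ←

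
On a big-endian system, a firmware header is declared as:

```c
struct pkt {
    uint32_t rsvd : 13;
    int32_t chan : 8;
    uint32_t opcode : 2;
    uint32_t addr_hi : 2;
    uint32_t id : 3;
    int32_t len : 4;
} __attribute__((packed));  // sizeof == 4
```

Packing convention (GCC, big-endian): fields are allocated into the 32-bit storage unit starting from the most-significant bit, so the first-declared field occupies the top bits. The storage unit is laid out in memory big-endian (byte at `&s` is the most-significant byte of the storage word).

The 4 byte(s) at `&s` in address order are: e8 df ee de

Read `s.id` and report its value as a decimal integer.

5

[0]=0xe8 [1]=0xdf [2]=0xee [3]=0xde (big-endian) → word 0xe8dfeede
rsvd:13 @ bit 19 → (0xe8dfeede>>19)&0x1fff = 0x1d1b
chan:8 @ bit 11 → (0xe8dfeede>>11)&0xff = 0xfd
opcode:2 @ bit 9 → (0xe8dfeede>>9)&0x3 = 0x3
addr_hi:2 @ bit 7 → (0xe8dfeede>>7)&0x3 = 0x1
id:3 @ bit 4 → (0xe8dfeede>>4)&0x7 = 0x5  ←
len:4 @ bit 0 → (0xe8dfeede>>0)&0xf = 0xe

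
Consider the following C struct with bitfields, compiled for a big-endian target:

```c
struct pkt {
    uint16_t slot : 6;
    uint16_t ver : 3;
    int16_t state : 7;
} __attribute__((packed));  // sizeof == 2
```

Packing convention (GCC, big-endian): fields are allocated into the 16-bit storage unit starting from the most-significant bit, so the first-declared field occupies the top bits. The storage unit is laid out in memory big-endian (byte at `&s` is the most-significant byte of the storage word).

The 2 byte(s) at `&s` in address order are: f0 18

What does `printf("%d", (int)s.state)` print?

24

[0]=0xf0 [1]=0x18 (big-endian) → word 0xf018
slot [10+:6] = (word>>10) & 0x3f = 60
ver [7+:3] = (word>>7) & 0x7 = 0
state [0+:7] = (word>>0) & 0x7f = 24  ←
state signed 7b, MSB=0: value = 24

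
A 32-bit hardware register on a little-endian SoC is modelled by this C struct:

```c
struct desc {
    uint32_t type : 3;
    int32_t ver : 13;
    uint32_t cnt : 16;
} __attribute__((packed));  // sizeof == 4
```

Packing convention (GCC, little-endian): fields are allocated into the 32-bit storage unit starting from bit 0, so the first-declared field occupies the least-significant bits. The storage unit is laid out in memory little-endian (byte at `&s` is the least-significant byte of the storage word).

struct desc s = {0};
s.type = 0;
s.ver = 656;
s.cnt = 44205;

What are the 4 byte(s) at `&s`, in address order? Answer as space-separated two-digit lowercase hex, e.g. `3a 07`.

type (3b) val=0 bits=0x0 at bit 0: 0x00000000
ver (13b) val=656 bits=0x290 at bit 3: 0x00001480
cnt (16b) val=44205 bits=0xacad at bit 16: 0xacad1480
word = 0xacad1480 → little-endian bytes:
  [0]=0x80  [1]=0x14  [2]=0xad  [3]=0xac

80 14 ad ac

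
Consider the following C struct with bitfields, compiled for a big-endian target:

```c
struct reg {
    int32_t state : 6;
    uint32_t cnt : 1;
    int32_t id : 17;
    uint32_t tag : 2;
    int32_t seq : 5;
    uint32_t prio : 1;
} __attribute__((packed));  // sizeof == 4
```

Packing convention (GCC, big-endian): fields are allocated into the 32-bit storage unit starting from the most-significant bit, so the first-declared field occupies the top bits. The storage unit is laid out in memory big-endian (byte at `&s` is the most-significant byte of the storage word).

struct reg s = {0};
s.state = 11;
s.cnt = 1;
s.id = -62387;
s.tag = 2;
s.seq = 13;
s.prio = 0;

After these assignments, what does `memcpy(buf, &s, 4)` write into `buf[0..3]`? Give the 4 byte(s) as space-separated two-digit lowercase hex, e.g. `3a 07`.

2f 0c 4d 9a

state (6b) val=11 bits=0xb at bit 26: 0x2c000000
cnt (1b) val=1 bits=0x1 at bit 25: 0x2e000000
id (17b) val=-62387 bits=0x10c4d at bit 8: 0x2f0c4d00
tag (2b) val=2 bits=0x2 at bit 6: 0x2f0c4d80
seq (5b) val=13 bits=0xd at bit 1: 0x2f0c4d9a
prio (1b) val=0 bits=0x0 at bit 0: 0x2f0c4d9a
word = 0x2f0c4d9a → big-endian bytes:
  [0]=0x2f  [1]=0x0c  [2]=0x4d  [3]=0x9a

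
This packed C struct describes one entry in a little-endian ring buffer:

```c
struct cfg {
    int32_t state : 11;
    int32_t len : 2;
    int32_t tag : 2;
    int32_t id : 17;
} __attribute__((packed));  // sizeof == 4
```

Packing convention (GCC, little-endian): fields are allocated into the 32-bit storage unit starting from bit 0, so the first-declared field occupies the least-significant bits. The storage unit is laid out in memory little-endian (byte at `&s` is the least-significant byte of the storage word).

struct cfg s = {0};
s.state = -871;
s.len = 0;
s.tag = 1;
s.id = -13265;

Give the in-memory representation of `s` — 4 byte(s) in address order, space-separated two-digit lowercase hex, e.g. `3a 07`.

state (11b) val=-871 bits=0x499 at bit 0: 0x00000499
len (2b) val=0 bits=0x0 at bit 11: 0x00000499
tag (2b) val=1 bits=0x1 at bit 13: 0x00002499
id (17b) val=-13265 bits=0x1cc2f at bit 15: 0xe617a499
word = 0xe617a499 → little-endian bytes:
  [0]=0x99  [1]=0xa4  [2]=0x17  [3]=0xe6

99 a4 17 e6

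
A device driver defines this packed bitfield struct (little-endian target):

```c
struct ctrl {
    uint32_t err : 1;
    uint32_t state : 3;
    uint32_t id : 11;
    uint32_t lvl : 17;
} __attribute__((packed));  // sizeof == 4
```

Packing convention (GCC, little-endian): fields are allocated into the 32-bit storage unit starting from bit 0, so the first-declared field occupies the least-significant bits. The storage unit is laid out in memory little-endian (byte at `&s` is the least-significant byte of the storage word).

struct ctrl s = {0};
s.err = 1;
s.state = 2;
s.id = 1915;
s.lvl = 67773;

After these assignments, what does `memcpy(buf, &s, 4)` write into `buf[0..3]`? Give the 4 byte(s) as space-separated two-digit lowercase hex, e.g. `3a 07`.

b5 f7 5e 84

[0+:1] err=1 & 0x1 = 0x1; word=0x00000001
[1+:3] state=2 & 0x7 = 0x2; word=0x00000005
[4+:11] id=1915 & 0x7ff = 0x77b; word=0x000077b5
[15+:17] lvl=67773 & 0x1ffff = 0x108bd; word=0x845ef7b5
word = 0x845ef7b5 → little-endian bytes:
  [0]=0xb5  [1]=0xf7  [2]=0x5e  [3]=0x84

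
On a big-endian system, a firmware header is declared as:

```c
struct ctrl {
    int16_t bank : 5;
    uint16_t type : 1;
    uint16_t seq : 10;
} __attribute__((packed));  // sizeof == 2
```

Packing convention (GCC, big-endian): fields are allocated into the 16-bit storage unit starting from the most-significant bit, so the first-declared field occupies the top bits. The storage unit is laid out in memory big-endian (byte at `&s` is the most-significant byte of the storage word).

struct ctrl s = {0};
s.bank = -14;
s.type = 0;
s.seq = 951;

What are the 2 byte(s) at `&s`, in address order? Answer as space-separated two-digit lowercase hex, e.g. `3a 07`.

bank (5b) val=-14 bits=0x12 at bit 11: 0x9000
type (1b) val=0 bits=0x0 at bit 10: 0x9000
seq (10b) val=951 bits=0x3b7 at bit 0: 0x93b7
word = 0x93b7 → big-endian bytes:
  [0]=0x93  [1]=0xb7

93 b7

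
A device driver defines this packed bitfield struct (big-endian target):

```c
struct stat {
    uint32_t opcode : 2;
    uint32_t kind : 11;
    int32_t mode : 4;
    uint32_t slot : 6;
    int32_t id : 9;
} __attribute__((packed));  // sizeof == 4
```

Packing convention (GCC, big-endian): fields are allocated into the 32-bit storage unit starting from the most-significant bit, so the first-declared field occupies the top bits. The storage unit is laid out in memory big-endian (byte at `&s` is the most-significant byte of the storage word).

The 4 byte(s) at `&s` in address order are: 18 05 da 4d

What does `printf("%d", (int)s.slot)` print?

[0]=0x18 [1]=0x05 [2]=0xda [3]=0x4d (big-endian) → word 0x1805da4d
opcode [30+:2] = (word>>30) & 0x3 = 0
kind [19+:11] = (word>>19) & 0x7ff = 768
mode [15+:4] = (word>>15) & 0xf = 11
slot [9+:6] = (word>>9) & 0x3f = 45  ←
id [0+:9] = (word>>0) & 0x1ff = 77

45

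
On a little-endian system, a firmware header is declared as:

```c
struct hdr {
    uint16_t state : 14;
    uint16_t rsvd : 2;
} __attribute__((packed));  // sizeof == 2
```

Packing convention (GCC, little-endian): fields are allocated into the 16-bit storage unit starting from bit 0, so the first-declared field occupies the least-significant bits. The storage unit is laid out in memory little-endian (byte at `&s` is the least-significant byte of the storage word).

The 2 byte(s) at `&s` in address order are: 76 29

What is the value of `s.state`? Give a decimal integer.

[0]=0x76 [1]=0x29 (little-endian) → word 0x2976
state [0+:14] = (word>>0) & 0x3fff = 10614  ←
rsvd [14+:2] = (word>>14) & 0x3 = 0

10614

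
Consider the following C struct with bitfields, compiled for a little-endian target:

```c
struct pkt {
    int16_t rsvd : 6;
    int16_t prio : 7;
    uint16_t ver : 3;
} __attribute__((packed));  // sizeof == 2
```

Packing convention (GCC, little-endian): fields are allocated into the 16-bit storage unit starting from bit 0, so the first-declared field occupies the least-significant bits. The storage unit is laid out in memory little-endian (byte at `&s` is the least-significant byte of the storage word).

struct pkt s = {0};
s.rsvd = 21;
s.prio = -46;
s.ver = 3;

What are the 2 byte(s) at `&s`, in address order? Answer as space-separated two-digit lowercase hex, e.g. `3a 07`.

95 74

rsvd:6 = 21 → 0x15 << 0 → word 0x0015
prio:7 = -46 → 0x52 << 6 → word 0x1495
ver:3 = 3 → 0x3 << 13 → word 0x7495
word = 0x7495 → little-endian bytes:
  [0]=0x95  [1]=0x74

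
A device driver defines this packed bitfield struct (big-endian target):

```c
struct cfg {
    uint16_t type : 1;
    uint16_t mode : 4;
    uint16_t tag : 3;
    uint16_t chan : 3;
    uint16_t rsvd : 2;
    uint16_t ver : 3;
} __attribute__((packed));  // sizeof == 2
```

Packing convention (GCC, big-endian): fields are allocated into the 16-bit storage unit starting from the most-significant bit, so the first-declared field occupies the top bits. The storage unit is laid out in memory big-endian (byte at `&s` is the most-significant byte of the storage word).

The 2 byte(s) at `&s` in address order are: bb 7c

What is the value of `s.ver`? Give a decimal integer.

4

[0]=0xbb [1]=0x7c (big-endian) → word 0xbb7c
type:1 @ bit 15 → (0xbb7c>>15)&0x1 = 0x1
mode:4 @ bit 11 → (0xbb7c>>11)&0xf = 0x7
tag:3 @ bit 8 → (0xbb7c>>8)&0x7 = 0x3
chan:3 @ bit 5 → (0xbb7c>>5)&0x7 = 0x3
rsvd:2 @ bit 3 → (0xbb7c>>3)&0x3 = 0x3
ver:3 @ bit 0 → (0xbb7c>>0)&0x7 = 0x4  ←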